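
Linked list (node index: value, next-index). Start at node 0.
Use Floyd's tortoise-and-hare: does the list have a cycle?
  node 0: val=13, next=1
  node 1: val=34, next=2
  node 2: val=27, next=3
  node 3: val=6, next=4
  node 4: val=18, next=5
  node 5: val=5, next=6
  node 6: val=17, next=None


Floyd's tortoise (slow, +1) and hare (fast, +2):
  init: slow=0, fast=0
  step 1: slow=1, fast=2
  step 2: slow=2, fast=4
  step 3: slow=3, fast=6
  step 4: fast -> None, no cycle

Cycle: no


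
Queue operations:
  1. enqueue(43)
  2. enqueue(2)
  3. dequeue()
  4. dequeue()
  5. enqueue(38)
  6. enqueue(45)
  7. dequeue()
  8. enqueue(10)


enqueue(43) -> [43]
enqueue(2) -> [43, 2]
dequeue()->43, [2]
dequeue()->2, []
enqueue(38) -> [38]
enqueue(45) -> [38, 45]
dequeue()->38, [45]
enqueue(10) -> [45, 10]

Final queue: [45, 10]


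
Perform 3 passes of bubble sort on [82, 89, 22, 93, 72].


Initial: [82, 89, 22, 93, 72]
Pass 1: [82, 22, 89, 72, 93] (2 swaps)
Pass 2: [22, 82, 72, 89, 93] (2 swaps)
Pass 3: [22, 72, 82, 89, 93] (1 swaps)

After 3 passes: [22, 72, 82, 89, 93]


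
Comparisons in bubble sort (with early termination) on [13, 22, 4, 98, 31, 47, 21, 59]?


Algorithm: bubble sort (with early termination)
Input: [13, 22, 4, 98, 31, 47, 21, 59]
Sorted: [4, 13, 21, 22, 31, 47, 59, 98]

25


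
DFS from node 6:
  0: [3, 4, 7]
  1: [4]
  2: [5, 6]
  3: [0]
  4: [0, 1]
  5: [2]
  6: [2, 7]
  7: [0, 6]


Visit 6, push [7, 2]
Visit 2, push [5]
Visit 5, push []
Visit 7, push [0]
Visit 0, push [4, 3]
Visit 3, push []
Visit 4, push [1]
Visit 1, push []

DFS order: [6, 2, 5, 7, 0, 3, 4, 1]


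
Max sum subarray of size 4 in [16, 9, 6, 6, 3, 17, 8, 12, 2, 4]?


[0:4]: 37
[1:5]: 24
[2:6]: 32
[3:7]: 34
[4:8]: 40
[5:9]: 39
[6:10]: 26

Max: 40 at [4:8]


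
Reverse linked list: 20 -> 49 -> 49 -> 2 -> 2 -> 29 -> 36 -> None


Step 1: curr=20, set curr.next=prev(None) | reversed so far: 20
Step 2: curr=49, set curr.next=prev(20) | reversed so far: 49 -> 20
Step 3: curr=49, set curr.next=prev(49) | reversed so far: 49 -> 49 -> 20
Step 4: curr=2, set curr.next=prev(49) | reversed so far: 2 -> 49 -> 49 -> 20
Step 5: curr=2, set curr.next=prev(2) | reversed so far: 2 -> 2 -> 49 -> 49 -> 20
Step 6: curr=29, set curr.next=prev(2) | reversed so far: 29 -> 2 -> 2 -> 49 -> 49 -> 20
Step 7: curr=36, set curr.next=prev(29) | reversed so far: 36 -> 29 -> 2 -> 2 -> 49 -> 49 -> 20

36 -> 29 -> 2 -> 2 -> 49 -> 49 -> 20 -> None


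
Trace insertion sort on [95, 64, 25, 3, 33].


Initial: [95, 64, 25, 3, 33]
Insert 64: [64, 95, 25, 3, 33]
Insert 25: [25, 64, 95, 3, 33]
Insert 3: [3, 25, 64, 95, 33]
Insert 33: [3, 25, 33, 64, 95]

Sorted: [3, 25, 33, 64, 95]


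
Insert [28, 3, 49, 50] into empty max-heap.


Insert 28: [28]
Insert 3: [28, 3]
Insert 49: [49, 3, 28]
Insert 50: [50, 49, 28, 3]

Final heap: [50, 49, 28, 3]


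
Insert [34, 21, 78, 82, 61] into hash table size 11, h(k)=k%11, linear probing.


Insert 34: h=1 -> slot 1
Insert 21: h=10 -> slot 10
Insert 78: h=1, 1 probes -> slot 2
Insert 82: h=5 -> slot 5
Insert 61: h=6 -> slot 6

Table: [None, 34, 78, None, None, 82, 61, None, None, None, 21]


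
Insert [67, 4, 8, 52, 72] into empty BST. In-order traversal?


Insert 67: root
Insert 4: L from 67
Insert 8: L from 67 -> R from 4
Insert 52: L from 67 -> R from 4 -> R from 8
Insert 72: R from 67

In-order: [4, 8, 52, 67, 72]


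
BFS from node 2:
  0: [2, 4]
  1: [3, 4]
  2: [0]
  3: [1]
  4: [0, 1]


Visit 2, enqueue [0]
Visit 0, enqueue [4]
Visit 4, enqueue [1]
Visit 1, enqueue [3]
Visit 3, enqueue []

BFS order: [2, 0, 4, 1, 3]


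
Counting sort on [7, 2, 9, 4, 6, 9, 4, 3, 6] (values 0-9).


Input: [7, 2, 9, 4, 6, 9, 4, 3, 6]
Counts: [0, 0, 1, 1, 2, 0, 2, 1, 0, 2]

Sorted: [2, 3, 4, 4, 6, 6, 7, 9, 9]


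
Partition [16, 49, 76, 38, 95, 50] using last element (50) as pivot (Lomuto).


Pivot: 50
  16 <= 50: advance i (no swap)
  49 <= 50: advance i (no swap)
  38 <= 50: swap -> [16, 49, 38, 76, 95, 50]
Place pivot at 3: [16, 49, 38, 50, 95, 76]

Partitioned: [16, 49, 38, 50, 95, 76]


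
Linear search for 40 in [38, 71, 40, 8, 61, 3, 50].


i=0: 38!=40
i=1: 71!=40
i=2: 40==40 found!

Found at 2, 3 comps


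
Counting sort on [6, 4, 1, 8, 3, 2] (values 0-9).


Input: [6, 4, 1, 8, 3, 2]
Counts: [0, 1, 1, 1, 1, 0, 1, 0, 1, 0]

Sorted: [1, 2, 3, 4, 6, 8]


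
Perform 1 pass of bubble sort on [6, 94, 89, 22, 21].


Initial: [6, 94, 89, 22, 21]
Pass 1: [6, 89, 22, 21, 94] (3 swaps)

After 1 pass: [6, 89, 22, 21, 94]


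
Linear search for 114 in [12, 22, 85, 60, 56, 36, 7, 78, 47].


i=0: 12!=114
i=1: 22!=114
i=2: 85!=114
i=3: 60!=114
i=4: 56!=114
i=5: 36!=114
i=6: 7!=114
i=7: 78!=114
i=8: 47!=114

Not found, 9 comps


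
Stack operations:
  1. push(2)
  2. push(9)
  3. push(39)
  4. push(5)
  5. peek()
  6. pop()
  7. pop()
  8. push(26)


push(2) -> [2]
push(9) -> [2, 9]
push(39) -> [2, 9, 39]
push(5) -> [2, 9, 39, 5]
peek()->5
pop()->5, [2, 9, 39]
pop()->39, [2, 9]
push(26) -> [2, 9, 26]

Final stack: [2, 9, 26]


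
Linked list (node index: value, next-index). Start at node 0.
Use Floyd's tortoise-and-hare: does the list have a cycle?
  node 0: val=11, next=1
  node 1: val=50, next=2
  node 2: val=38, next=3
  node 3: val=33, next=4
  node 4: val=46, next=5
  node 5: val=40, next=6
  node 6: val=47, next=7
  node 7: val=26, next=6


Floyd's tortoise (slow, +1) and hare (fast, +2):
  init: slow=0, fast=0
  step 1: slow=1, fast=2
  step 2: slow=2, fast=4
  step 3: slow=3, fast=6
  step 4: slow=4, fast=6
  step 5: slow=5, fast=6
  step 6: slow=6, fast=6
  slow == fast at node 6: cycle detected

Cycle: yes


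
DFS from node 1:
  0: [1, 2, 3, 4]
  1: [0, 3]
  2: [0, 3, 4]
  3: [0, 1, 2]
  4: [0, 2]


Visit 1, push [3, 0]
Visit 0, push [4, 3, 2]
Visit 2, push [4, 3]
Visit 3, push []
Visit 4, push []

DFS order: [1, 0, 2, 3, 4]


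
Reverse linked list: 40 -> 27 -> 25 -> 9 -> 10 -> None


Step 1: curr=40, set curr.next=prev(None) | reversed so far: 40
Step 2: curr=27, set curr.next=prev(40) | reversed so far: 27 -> 40
Step 3: curr=25, set curr.next=prev(27) | reversed so far: 25 -> 27 -> 40
Step 4: curr=9, set curr.next=prev(25) | reversed so far: 9 -> 25 -> 27 -> 40
Step 5: curr=10, set curr.next=prev(9) | reversed so far: 10 -> 9 -> 25 -> 27 -> 40

10 -> 9 -> 25 -> 27 -> 40 -> None


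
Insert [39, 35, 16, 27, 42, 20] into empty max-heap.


Insert 39: [39]
Insert 35: [39, 35]
Insert 16: [39, 35, 16]
Insert 27: [39, 35, 16, 27]
Insert 42: [42, 39, 16, 27, 35]
Insert 20: [42, 39, 20, 27, 35, 16]

Final heap: [42, 39, 20, 27, 35, 16]


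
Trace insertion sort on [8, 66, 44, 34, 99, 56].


Initial: [8, 66, 44, 34, 99, 56]
Insert 66: [8, 66, 44, 34, 99, 56]
Insert 44: [8, 44, 66, 34, 99, 56]
Insert 34: [8, 34, 44, 66, 99, 56]
Insert 99: [8, 34, 44, 66, 99, 56]
Insert 56: [8, 34, 44, 56, 66, 99]

Sorted: [8, 34, 44, 56, 66, 99]


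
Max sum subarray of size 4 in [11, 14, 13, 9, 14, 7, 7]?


[0:4]: 47
[1:5]: 50
[2:6]: 43
[3:7]: 37

Max: 50 at [1:5]


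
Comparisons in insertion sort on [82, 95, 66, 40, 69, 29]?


Algorithm: insertion sort
Input: [82, 95, 66, 40, 69, 29]
Sorted: [29, 40, 66, 69, 82, 95]

14


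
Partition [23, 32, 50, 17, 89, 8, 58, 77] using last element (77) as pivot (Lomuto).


Pivot: 77
  23 <= 77: advance i (no swap)
  32 <= 77: advance i (no swap)
  50 <= 77: advance i (no swap)
  17 <= 77: advance i (no swap)
  8 <= 77: swap -> [23, 32, 50, 17, 8, 89, 58, 77]
  58 <= 77: swap -> [23, 32, 50, 17, 8, 58, 89, 77]
Place pivot at 6: [23, 32, 50, 17, 8, 58, 77, 89]

Partitioned: [23, 32, 50, 17, 8, 58, 77, 89]


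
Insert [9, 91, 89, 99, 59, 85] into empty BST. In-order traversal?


Insert 9: root
Insert 91: R from 9
Insert 89: R from 9 -> L from 91
Insert 99: R from 9 -> R from 91
Insert 59: R from 9 -> L from 91 -> L from 89
Insert 85: R from 9 -> L from 91 -> L from 89 -> R from 59

In-order: [9, 59, 85, 89, 91, 99]


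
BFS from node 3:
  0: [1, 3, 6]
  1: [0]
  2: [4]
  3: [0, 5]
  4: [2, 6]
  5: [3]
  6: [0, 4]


Visit 3, enqueue [0, 5]
Visit 0, enqueue [1, 6]
Visit 5, enqueue []
Visit 1, enqueue []
Visit 6, enqueue [4]
Visit 4, enqueue [2]
Visit 2, enqueue []

BFS order: [3, 0, 5, 1, 6, 4, 2]


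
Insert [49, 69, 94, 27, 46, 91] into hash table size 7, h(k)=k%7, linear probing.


Insert 49: h=0 -> slot 0
Insert 69: h=6 -> slot 6
Insert 94: h=3 -> slot 3
Insert 27: h=6, 2 probes -> slot 1
Insert 46: h=4 -> slot 4
Insert 91: h=0, 2 probes -> slot 2

Table: [49, 27, 91, 94, 46, None, 69]


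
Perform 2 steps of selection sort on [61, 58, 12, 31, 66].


Initial: [61, 58, 12, 31, 66]
Step 1: min=12 at 2
  Swap: [12, 58, 61, 31, 66]
Step 2: min=31 at 3
  Swap: [12, 31, 61, 58, 66]

After 2 steps: [12, 31, 61, 58, 66]


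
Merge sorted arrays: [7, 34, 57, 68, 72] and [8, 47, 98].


Take 7 from A
Take 8 from B
Take 34 from A
Take 47 from B
Take 57 from A
Take 68 from A
Take 72 from A

Merged: [7, 8, 34, 47, 57, 68, 72, 98]


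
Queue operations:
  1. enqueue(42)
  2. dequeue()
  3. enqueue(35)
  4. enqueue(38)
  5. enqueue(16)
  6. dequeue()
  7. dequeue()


enqueue(42) -> [42]
dequeue()->42, []
enqueue(35) -> [35]
enqueue(38) -> [35, 38]
enqueue(16) -> [35, 38, 16]
dequeue()->35, [38, 16]
dequeue()->38, [16]

Final queue: [16]


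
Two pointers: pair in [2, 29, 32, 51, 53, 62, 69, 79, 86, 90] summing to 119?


lo=0(2)+hi=9(90)=92
lo=1(29)+hi=9(90)=119

Yes: 29+90=119


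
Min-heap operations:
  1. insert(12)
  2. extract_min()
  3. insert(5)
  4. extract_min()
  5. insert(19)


insert(12) -> [12]
extract_min()->12, []
insert(5) -> [5]
extract_min()->5, []
insert(19) -> [19]

Final heap: [19]


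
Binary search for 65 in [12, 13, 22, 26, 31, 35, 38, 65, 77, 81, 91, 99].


Step 1: lo=0, hi=11, mid=5, val=35
Step 2: lo=6, hi=11, mid=8, val=77
Step 3: lo=6, hi=7, mid=6, val=38
Step 4: lo=7, hi=7, mid=7, val=65

Found at index 7


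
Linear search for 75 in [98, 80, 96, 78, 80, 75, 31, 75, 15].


i=0: 98!=75
i=1: 80!=75
i=2: 96!=75
i=3: 78!=75
i=4: 80!=75
i=5: 75==75 found!

Found at 5, 6 comps


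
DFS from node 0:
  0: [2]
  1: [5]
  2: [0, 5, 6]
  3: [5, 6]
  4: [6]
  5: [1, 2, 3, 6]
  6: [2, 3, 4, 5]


Visit 0, push [2]
Visit 2, push [6, 5]
Visit 5, push [6, 3, 1]
Visit 1, push []
Visit 3, push [6]
Visit 6, push [4]
Visit 4, push []

DFS order: [0, 2, 5, 1, 3, 6, 4]


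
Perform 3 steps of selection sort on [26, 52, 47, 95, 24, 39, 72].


Initial: [26, 52, 47, 95, 24, 39, 72]
Step 1: min=24 at 4
  Swap: [24, 52, 47, 95, 26, 39, 72]
Step 2: min=26 at 4
  Swap: [24, 26, 47, 95, 52, 39, 72]
Step 3: min=39 at 5
  Swap: [24, 26, 39, 95, 52, 47, 72]

After 3 steps: [24, 26, 39, 95, 52, 47, 72]


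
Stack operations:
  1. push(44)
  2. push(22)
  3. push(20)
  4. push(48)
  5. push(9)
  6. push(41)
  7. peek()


push(44) -> [44]
push(22) -> [44, 22]
push(20) -> [44, 22, 20]
push(48) -> [44, 22, 20, 48]
push(9) -> [44, 22, 20, 48, 9]
push(41) -> [44, 22, 20, 48, 9, 41]
peek()->41

Final stack: [44, 22, 20, 48, 9, 41]


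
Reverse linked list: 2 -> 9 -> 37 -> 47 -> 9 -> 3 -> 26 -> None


Step 1: curr=2, set curr.next=prev(None) | reversed so far: 2
Step 2: curr=9, set curr.next=prev(2) | reversed so far: 9 -> 2
Step 3: curr=37, set curr.next=prev(9) | reversed so far: 37 -> 9 -> 2
Step 4: curr=47, set curr.next=prev(37) | reversed so far: 47 -> 37 -> 9 -> 2
Step 5: curr=9, set curr.next=prev(47) | reversed so far: 9 -> 47 -> 37 -> 9 -> 2
Step 6: curr=3, set curr.next=prev(9) | reversed so far: 3 -> 9 -> 47 -> 37 -> 9 -> 2
Step 7: curr=26, set curr.next=prev(3) | reversed so far: 26 -> 3 -> 9 -> 47 -> 37 -> 9 -> 2

26 -> 3 -> 9 -> 47 -> 37 -> 9 -> 2 -> None


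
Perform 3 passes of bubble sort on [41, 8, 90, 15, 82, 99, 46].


Initial: [41, 8, 90, 15, 82, 99, 46]
Pass 1: [8, 41, 15, 82, 90, 46, 99] (4 swaps)
Pass 2: [8, 15, 41, 82, 46, 90, 99] (2 swaps)
Pass 3: [8, 15, 41, 46, 82, 90, 99] (1 swaps)

After 3 passes: [8, 15, 41, 46, 82, 90, 99]


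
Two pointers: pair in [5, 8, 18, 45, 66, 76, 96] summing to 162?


lo=0(5)+hi=6(96)=101
lo=1(8)+hi=6(96)=104
lo=2(18)+hi=6(96)=114
lo=3(45)+hi=6(96)=141
lo=4(66)+hi=6(96)=162

Yes: 66+96=162


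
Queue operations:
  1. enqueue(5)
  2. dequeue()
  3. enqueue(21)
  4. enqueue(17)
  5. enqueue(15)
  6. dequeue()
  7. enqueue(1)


enqueue(5) -> [5]
dequeue()->5, []
enqueue(21) -> [21]
enqueue(17) -> [21, 17]
enqueue(15) -> [21, 17, 15]
dequeue()->21, [17, 15]
enqueue(1) -> [17, 15, 1]

Final queue: [17, 15, 1]


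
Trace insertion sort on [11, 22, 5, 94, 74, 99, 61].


Initial: [11, 22, 5, 94, 74, 99, 61]
Insert 22: [11, 22, 5, 94, 74, 99, 61]
Insert 5: [5, 11, 22, 94, 74, 99, 61]
Insert 94: [5, 11, 22, 94, 74, 99, 61]
Insert 74: [5, 11, 22, 74, 94, 99, 61]
Insert 99: [5, 11, 22, 74, 94, 99, 61]
Insert 61: [5, 11, 22, 61, 74, 94, 99]

Sorted: [5, 11, 22, 61, 74, 94, 99]


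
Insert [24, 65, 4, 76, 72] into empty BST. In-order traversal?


Insert 24: root
Insert 65: R from 24
Insert 4: L from 24
Insert 76: R from 24 -> R from 65
Insert 72: R from 24 -> R from 65 -> L from 76

In-order: [4, 24, 65, 72, 76]


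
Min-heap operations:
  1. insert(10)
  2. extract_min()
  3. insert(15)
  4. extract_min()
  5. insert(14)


insert(10) -> [10]
extract_min()->10, []
insert(15) -> [15]
extract_min()->15, []
insert(14) -> [14]

Final heap: [14]


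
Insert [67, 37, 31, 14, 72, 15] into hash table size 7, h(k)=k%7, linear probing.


Insert 67: h=4 -> slot 4
Insert 37: h=2 -> slot 2
Insert 31: h=3 -> slot 3
Insert 14: h=0 -> slot 0
Insert 72: h=2, 3 probes -> slot 5
Insert 15: h=1 -> slot 1

Table: [14, 15, 37, 31, 67, 72, None]


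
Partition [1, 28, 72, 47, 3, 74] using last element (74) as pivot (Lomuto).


Pivot: 74
  1 <= 74: advance i (no swap)
  28 <= 74: advance i (no swap)
  72 <= 74: advance i (no swap)
  47 <= 74: advance i (no swap)
  3 <= 74: advance i (no swap)
Place pivot at 5: [1, 28, 72, 47, 3, 74]

Partitioned: [1, 28, 72, 47, 3, 74]


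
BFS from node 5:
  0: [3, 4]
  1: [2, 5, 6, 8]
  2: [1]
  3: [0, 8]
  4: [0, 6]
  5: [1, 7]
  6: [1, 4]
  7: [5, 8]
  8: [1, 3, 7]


Visit 5, enqueue [1, 7]
Visit 1, enqueue [2, 6, 8]
Visit 7, enqueue []
Visit 2, enqueue []
Visit 6, enqueue [4]
Visit 8, enqueue [3]
Visit 4, enqueue [0]
Visit 3, enqueue []
Visit 0, enqueue []

BFS order: [5, 1, 7, 2, 6, 8, 4, 3, 0]


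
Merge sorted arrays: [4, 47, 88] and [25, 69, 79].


Take 4 from A
Take 25 from B
Take 47 from A
Take 69 from B
Take 79 from B

Merged: [4, 25, 47, 69, 79, 88]


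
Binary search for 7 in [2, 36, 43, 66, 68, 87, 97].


Step 1: lo=0, hi=6, mid=3, val=66
Step 2: lo=0, hi=2, mid=1, val=36
Step 3: lo=0, hi=0, mid=0, val=2

Not found


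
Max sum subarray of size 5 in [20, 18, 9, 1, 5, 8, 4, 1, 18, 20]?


[0:5]: 53
[1:6]: 41
[2:7]: 27
[3:8]: 19
[4:9]: 36
[5:10]: 51

Max: 53 at [0:5]


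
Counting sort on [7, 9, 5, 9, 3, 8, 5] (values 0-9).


Input: [7, 9, 5, 9, 3, 8, 5]
Counts: [0, 0, 0, 1, 0, 2, 0, 1, 1, 2]

Sorted: [3, 5, 5, 7, 8, 9, 9]


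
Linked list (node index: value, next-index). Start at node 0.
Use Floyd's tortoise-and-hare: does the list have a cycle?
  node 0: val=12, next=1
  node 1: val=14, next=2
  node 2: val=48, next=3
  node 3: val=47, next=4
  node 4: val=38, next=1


Floyd's tortoise (slow, +1) and hare (fast, +2):
  init: slow=0, fast=0
  step 1: slow=1, fast=2
  step 2: slow=2, fast=4
  step 3: slow=3, fast=2
  step 4: slow=4, fast=4
  slow == fast at node 4: cycle detected

Cycle: yes


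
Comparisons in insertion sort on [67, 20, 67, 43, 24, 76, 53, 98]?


Algorithm: insertion sort
Input: [67, 20, 67, 43, 24, 76, 53, 98]
Sorted: [20, 24, 43, 53, 67, 67, 76, 98]

15


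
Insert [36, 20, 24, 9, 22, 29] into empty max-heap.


Insert 36: [36]
Insert 20: [36, 20]
Insert 24: [36, 20, 24]
Insert 9: [36, 20, 24, 9]
Insert 22: [36, 22, 24, 9, 20]
Insert 29: [36, 22, 29, 9, 20, 24]

Final heap: [36, 22, 29, 9, 20, 24]


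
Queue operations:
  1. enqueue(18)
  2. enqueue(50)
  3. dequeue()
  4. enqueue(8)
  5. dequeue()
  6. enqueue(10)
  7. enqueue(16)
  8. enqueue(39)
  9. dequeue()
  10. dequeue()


enqueue(18) -> [18]
enqueue(50) -> [18, 50]
dequeue()->18, [50]
enqueue(8) -> [50, 8]
dequeue()->50, [8]
enqueue(10) -> [8, 10]
enqueue(16) -> [8, 10, 16]
enqueue(39) -> [8, 10, 16, 39]
dequeue()->8, [10, 16, 39]
dequeue()->10, [16, 39]

Final queue: [16, 39]


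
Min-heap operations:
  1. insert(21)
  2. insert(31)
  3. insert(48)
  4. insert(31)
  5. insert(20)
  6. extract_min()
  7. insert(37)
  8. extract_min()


insert(21) -> [21]
insert(31) -> [21, 31]
insert(48) -> [21, 31, 48]
insert(31) -> [21, 31, 48, 31]
insert(20) -> [20, 21, 48, 31, 31]
extract_min()->20, [21, 31, 48, 31]
insert(37) -> [21, 31, 48, 31, 37]
extract_min()->21, [31, 31, 48, 37]

Final heap: [31, 31, 48, 37]


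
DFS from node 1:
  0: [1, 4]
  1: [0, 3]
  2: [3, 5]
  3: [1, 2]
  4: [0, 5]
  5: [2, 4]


Visit 1, push [3, 0]
Visit 0, push [4]
Visit 4, push [5]
Visit 5, push [2]
Visit 2, push [3]
Visit 3, push []

DFS order: [1, 0, 4, 5, 2, 3]


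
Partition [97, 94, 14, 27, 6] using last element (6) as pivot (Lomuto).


Pivot: 6
Place pivot at 0: [6, 94, 14, 27, 97]

Partitioned: [6, 94, 14, 27, 97]


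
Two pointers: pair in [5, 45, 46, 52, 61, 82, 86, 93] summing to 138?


lo=0(5)+hi=7(93)=98
lo=1(45)+hi=7(93)=138

Yes: 45+93=138


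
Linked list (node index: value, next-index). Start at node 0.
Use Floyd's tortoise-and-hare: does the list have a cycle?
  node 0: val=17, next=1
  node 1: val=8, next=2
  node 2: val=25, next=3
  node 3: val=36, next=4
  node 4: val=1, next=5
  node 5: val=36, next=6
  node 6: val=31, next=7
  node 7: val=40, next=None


Floyd's tortoise (slow, +1) and hare (fast, +2):
  init: slow=0, fast=0
  step 1: slow=1, fast=2
  step 2: slow=2, fast=4
  step 3: slow=3, fast=6
  step 4: fast 6->7->None, no cycle

Cycle: no


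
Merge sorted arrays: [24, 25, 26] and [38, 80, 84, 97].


Take 24 from A
Take 25 from A
Take 26 from A

Merged: [24, 25, 26, 38, 80, 84, 97]


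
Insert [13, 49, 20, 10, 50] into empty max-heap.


Insert 13: [13]
Insert 49: [49, 13]
Insert 20: [49, 13, 20]
Insert 10: [49, 13, 20, 10]
Insert 50: [50, 49, 20, 10, 13]

Final heap: [50, 49, 20, 10, 13]


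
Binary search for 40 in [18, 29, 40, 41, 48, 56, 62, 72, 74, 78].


Step 1: lo=0, hi=9, mid=4, val=48
Step 2: lo=0, hi=3, mid=1, val=29
Step 3: lo=2, hi=3, mid=2, val=40

Found at index 2


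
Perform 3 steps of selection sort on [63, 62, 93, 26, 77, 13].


Initial: [63, 62, 93, 26, 77, 13]
Step 1: min=13 at 5
  Swap: [13, 62, 93, 26, 77, 63]
Step 2: min=26 at 3
  Swap: [13, 26, 93, 62, 77, 63]
Step 3: min=62 at 3
  Swap: [13, 26, 62, 93, 77, 63]

After 3 steps: [13, 26, 62, 93, 77, 63]


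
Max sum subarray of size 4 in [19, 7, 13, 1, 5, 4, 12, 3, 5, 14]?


[0:4]: 40
[1:5]: 26
[2:6]: 23
[3:7]: 22
[4:8]: 24
[5:9]: 24
[6:10]: 34

Max: 40 at [0:4]


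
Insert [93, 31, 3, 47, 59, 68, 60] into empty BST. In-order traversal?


Insert 93: root
Insert 31: L from 93
Insert 3: L from 93 -> L from 31
Insert 47: L from 93 -> R from 31
Insert 59: L from 93 -> R from 31 -> R from 47
Insert 68: L from 93 -> R from 31 -> R from 47 -> R from 59
Insert 60: L from 93 -> R from 31 -> R from 47 -> R from 59 -> L from 68

In-order: [3, 31, 47, 59, 60, 68, 93]


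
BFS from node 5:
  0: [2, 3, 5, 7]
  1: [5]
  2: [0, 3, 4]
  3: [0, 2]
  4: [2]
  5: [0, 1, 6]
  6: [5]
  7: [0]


Visit 5, enqueue [0, 1, 6]
Visit 0, enqueue [2, 3, 7]
Visit 1, enqueue []
Visit 6, enqueue []
Visit 2, enqueue [4]
Visit 3, enqueue []
Visit 7, enqueue []
Visit 4, enqueue []

BFS order: [5, 0, 1, 6, 2, 3, 7, 4]


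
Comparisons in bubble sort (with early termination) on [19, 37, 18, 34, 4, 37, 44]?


Algorithm: bubble sort (with early termination)
Input: [19, 37, 18, 34, 4, 37, 44]
Sorted: [4, 18, 19, 34, 37, 37, 44]

20


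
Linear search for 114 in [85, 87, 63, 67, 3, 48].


i=0: 85!=114
i=1: 87!=114
i=2: 63!=114
i=3: 67!=114
i=4: 3!=114
i=5: 48!=114

Not found, 6 comps


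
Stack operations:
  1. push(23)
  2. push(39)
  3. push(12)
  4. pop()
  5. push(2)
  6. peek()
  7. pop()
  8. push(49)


push(23) -> [23]
push(39) -> [23, 39]
push(12) -> [23, 39, 12]
pop()->12, [23, 39]
push(2) -> [23, 39, 2]
peek()->2
pop()->2, [23, 39]
push(49) -> [23, 39, 49]

Final stack: [23, 39, 49]


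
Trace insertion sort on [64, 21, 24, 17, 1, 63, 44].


Initial: [64, 21, 24, 17, 1, 63, 44]
Insert 21: [21, 64, 24, 17, 1, 63, 44]
Insert 24: [21, 24, 64, 17, 1, 63, 44]
Insert 17: [17, 21, 24, 64, 1, 63, 44]
Insert 1: [1, 17, 21, 24, 64, 63, 44]
Insert 63: [1, 17, 21, 24, 63, 64, 44]
Insert 44: [1, 17, 21, 24, 44, 63, 64]

Sorted: [1, 17, 21, 24, 44, 63, 64]


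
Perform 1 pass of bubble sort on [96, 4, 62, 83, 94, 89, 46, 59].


Initial: [96, 4, 62, 83, 94, 89, 46, 59]
Pass 1: [4, 62, 83, 94, 89, 46, 59, 96] (7 swaps)

After 1 pass: [4, 62, 83, 94, 89, 46, 59, 96]


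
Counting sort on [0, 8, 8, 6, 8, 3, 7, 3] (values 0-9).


Input: [0, 8, 8, 6, 8, 3, 7, 3]
Counts: [1, 0, 0, 2, 0, 0, 1, 1, 3, 0]

Sorted: [0, 3, 3, 6, 7, 8, 8, 8]


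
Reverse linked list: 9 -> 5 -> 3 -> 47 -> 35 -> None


Step 1: curr=9, set curr.next=prev(None) | reversed so far: 9
Step 2: curr=5, set curr.next=prev(9) | reversed so far: 5 -> 9
Step 3: curr=3, set curr.next=prev(5) | reversed so far: 3 -> 5 -> 9
Step 4: curr=47, set curr.next=prev(3) | reversed so far: 47 -> 3 -> 5 -> 9
Step 5: curr=35, set curr.next=prev(47) | reversed so far: 35 -> 47 -> 3 -> 5 -> 9

35 -> 47 -> 3 -> 5 -> 9 -> None


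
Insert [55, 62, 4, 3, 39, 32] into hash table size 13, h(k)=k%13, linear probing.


Insert 55: h=3 -> slot 3
Insert 62: h=10 -> slot 10
Insert 4: h=4 -> slot 4
Insert 3: h=3, 2 probes -> slot 5
Insert 39: h=0 -> slot 0
Insert 32: h=6 -> slot 6

Table: [39, None, None, 55, 4, 3, 32, None, None, None, 62, None, None]


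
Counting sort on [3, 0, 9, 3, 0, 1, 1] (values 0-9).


Input: [3, 0, 9, 3, 0, 1, 1]
Counts: [2, 2, 0, 2, 0, 0, 0, 0, 0, 1]

Sorted: [0, 0, 1, 1, 3, 3, 9]


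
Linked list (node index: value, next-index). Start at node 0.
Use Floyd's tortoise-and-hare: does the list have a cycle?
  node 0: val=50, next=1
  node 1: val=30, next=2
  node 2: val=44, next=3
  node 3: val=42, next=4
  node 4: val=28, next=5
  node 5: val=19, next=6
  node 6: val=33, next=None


Floyd's tortoise (slow, +1) and hare (fast, +2):
  init: slow=0, fast=0
  step 1: slow=1, fast=2
  step 2: slow=2, fast=4
  step 3: slow=3, fast=6
  step 4: fast -> None, no cycle

Cycle: no


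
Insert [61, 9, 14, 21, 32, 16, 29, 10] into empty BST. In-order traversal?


Insert 61: root
Insert 9: L from 61
Insert 14: L from 61 -> R from 9
Insert 21: L from 61 -> R from 9 -> R from 14
Insert 32: L from 61 -> R from 9 -> R from 14 -> R from 21
Insert 16: L from 61 -> R from 9 -> R from 14 -> L from 21
Insert 29: L from 61 -> R from 9 -> R from 14 -> R from 21 -> L from 32
Insert 10: L from 61 -> R from 9 -> L from 14

In-order: [9, 10, 14, 16, 21, 29, 32, 61]


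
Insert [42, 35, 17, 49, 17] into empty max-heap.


Insert 42: [42]
Insert 35: [42, 35]
Insert 17: [42, 35, 17]
Insert 49: [49, 42, 17, 35]
Insert 17: [49, 42, 17, 35, 17]

Final heap: [49, 42, 17, 35, 17]


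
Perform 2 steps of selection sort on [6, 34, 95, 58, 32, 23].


Initial: [6, 34, 95, 58, 32, 23]
Step 1: min=6 at 0
  Swap: [6, 34, 95, 58, 32, 23]
Step 2: min=23 at 5
  Swap: [6, 23, 95, 58, 32, 34]

After 2 steps: [6, 23, 95, 58, 32, 34]


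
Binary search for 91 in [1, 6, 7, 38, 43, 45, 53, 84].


Step 1: lo=0, hi=7, mid=3, val=38
Step 2: lo=4, hi=7, mid=5, val=45
Step 3: lo=6, hi=7, mid=6, val=53
Step 4: lo=7, hi=7, mid=7, val=84

Not found


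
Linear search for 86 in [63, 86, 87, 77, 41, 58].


i=0: 63!=86
i=1: 86==86 found!

Found at 1, 2 comps


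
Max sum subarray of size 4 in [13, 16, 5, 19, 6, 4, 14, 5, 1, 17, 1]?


[0:4]: 53
[1:5]: 46
[2:6]: 34
[3:7]: 43
[4:8]: 29
[5:9]: 24
[6:10]: 37
[7:11]: 24

Max: 53 at [0:4]


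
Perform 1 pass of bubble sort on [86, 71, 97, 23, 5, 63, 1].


Initial: [86, 71, 97, 23, 5, 63, 1]
Pass 1: [71, 86, 23, 5, 63, 1, 97] (5 swaps)

After 1 pass: [71, 86, 23, 5, 63, 1, 97]


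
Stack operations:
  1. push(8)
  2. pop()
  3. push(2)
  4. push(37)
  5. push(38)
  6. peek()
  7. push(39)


push(8) -> [8]
pop()->8, []
push(2) -> [2]
push(37) -> [2, 37]
push(38) -> [2, 37, 38]
peek()->38
push(39) -> [2, 37, 38, 39]

Final stack: [2, 37, 38, 39]


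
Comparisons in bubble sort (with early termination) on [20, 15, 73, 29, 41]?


Algorithm: bubble sort (with early termination)
Input: [20, 15, 73, 29, 41]
Sorted: [15, 20, 29, 41, 73]

7


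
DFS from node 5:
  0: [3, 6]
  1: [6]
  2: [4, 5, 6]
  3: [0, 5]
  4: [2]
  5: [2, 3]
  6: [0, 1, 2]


Visit 5, push [3, 2]
Visit 2, push [6, 4]
Visit 4, push []
Visit 6, push [1, 0]
Visit 0, push [3]
Visit 3, push []
Visit 1, push []

DFS order: [5, 2, 4, 6, 0, 3, 1]


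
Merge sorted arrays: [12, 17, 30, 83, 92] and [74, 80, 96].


Take 12 from A
Take 17 from A
Take 30 from A
Take 74 from B
Take 80 from B
Take 83 from A
Take 92 from A

Merged: [12, 17, 30, 74, 80, 83, 92, 96]


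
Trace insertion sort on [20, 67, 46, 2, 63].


Initial: [20, 67, 46, 2, 63]
Insert 67: [20, 67, 46, 2, 63]
Insert 46: [20, 46, 67, 2, 63]
Insert 2: [2, 20, 46, 67, 63]
Insert 63: [2, 20, 46, 63, 67]

Sorted: [2, 20, 46, 63, 67]


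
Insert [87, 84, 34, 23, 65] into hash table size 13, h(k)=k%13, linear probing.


Insert 87: h=9 -> slot 9
Insert 84: h=6 -> slot 6
Insert 34: h=8 -> slot 8
Insert 23: h=10 -> slot 10
Insert 65: h=0 -> slot 0

Table: [65, None, None, None, None, None, 84, None, 34, 87, 23, None, None]


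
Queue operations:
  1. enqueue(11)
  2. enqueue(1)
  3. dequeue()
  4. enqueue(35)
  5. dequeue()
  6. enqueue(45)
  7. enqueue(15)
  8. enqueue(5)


enqueue(11) -> [11]
enqueue(1) -> [11, 1]
dequeue()->11, [1]
enqueue(35) -> [1, 35]
dequeue()->1, [35]
enqueue(45) -> [35, 45]
enqueue(15) -> [35, 45, 15]
enqueue(5) -> [35, 45, 15, 5]

Final queue: [35, 45, 15, 5]


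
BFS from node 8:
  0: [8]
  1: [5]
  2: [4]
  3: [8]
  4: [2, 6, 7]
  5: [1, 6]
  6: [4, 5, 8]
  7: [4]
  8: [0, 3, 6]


Visit 8, enqueue [0, 3, 6]
Visit 0, enqueue []
Visit 3, enqueue []
Visit 6, enqueue [4, 5]
Visit 4, enqueue [2, 7]
Visit 5, enqueue [1]
Visit 2, enqueue []
Visit 7, enqueue []
Visit 1, enqueue []

BFS order: [8, 0, 3, 6, 4, 5, 2, 7, 1]


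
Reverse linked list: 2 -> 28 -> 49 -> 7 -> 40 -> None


Step 1: curr=2, set curr.next=prev(None) | reversed so far: 2
Step 2: curr=28, set curr.next=prev(2) | reversed so far: 28 -> 2
Step 3: curr=49, set curr.next=prev(28) | reversed so far: 49 -> 28 -> 2
Step 4: curr=7, set curr.next=prev(49) | reversed so far: 7 -> 49 -> 28 -> 2
Step 5: curr=40, set curr.next=prev(7) | reversed so far: 40 -> 7 -> 49 -> 28 -> 2

40 -> 7 -> 49 -> 28 -> 2 -> None


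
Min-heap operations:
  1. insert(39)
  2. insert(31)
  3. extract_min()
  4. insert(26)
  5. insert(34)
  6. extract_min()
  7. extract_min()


insert(39) -> [39]
insert(31) -> [31, 39]
extract_min()->31, [39]
insert(26) -> [26, 39]
insert(34) -> [26, 39, 34]
extract_min()->26, [34, 39]
extract_min()->34, [39]

Final heap: [39]


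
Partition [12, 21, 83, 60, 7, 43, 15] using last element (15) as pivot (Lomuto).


Pivot: 15
  12 <= 15: advance i (no swap)
  7 <= 15: swap -> [12, 7, 83, 60, 21, 43, 15]
Place pivot at 2: [12, 7, 15, 60, 21, 43, 83]

Partitioned: [12, 7, 15, 60, 21, 43, 83]


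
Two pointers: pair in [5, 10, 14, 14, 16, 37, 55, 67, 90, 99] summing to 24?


lo=0(5)+hi=9(99)=104
lo=0(5)+hi=8(90)=95
lo=0(5)+hi=7(67)=72
lo=0(5)+hi=6(55)=60
lo=0(5)+hi=5(37)=42
lo=0(5)+hi=4(16)=21
lo=1(10)+hi=4(16)=26
lo=1(10)+hi=3(14)=24

Yes: 10+14=24


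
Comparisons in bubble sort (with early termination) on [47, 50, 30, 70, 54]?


Algorithm: bubble sort (with early termination)
Input: [47, 50, 30, 70, 54]
Sorted: [30, 47, 50, 54, 70]

9


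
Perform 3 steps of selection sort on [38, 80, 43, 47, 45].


Initial: [38, 80, 43, 47, 45]
Step 1: min=38 at 0
  Swap: [38, 80, 43, 47, 45]
Step 2: min=43 at 2
  Swap: [38, 43, 80, 47, 45]
Step 3: min=45 at 4
  Swap: [38, 43, 45, 47, 80]

After 3 steps: [38, 43, 45, 47, 80]


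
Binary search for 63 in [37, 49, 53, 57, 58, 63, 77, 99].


Step 1: lo=0, hi=7, mid=3, val=57
Step 2: lo=4, hi=7, mid=5, val=63

Found at index 5


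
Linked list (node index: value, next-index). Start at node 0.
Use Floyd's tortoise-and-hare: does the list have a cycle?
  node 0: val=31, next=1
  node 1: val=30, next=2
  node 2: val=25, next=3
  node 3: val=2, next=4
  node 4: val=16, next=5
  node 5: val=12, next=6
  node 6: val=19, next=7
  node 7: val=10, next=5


Floyd's tortoise (slow, +1) and hare (fast, +2):
  init: slow=0, fast=0
  step 1: slow=1, fast=2
  step 2: slow=2, fast=4
  step 3: slow=3, fast=6
  step 4: slow=4, fast=5
  step 5: slow=5, fast=7
  step 6: slow=6, fast=6
  slow == fast at node 6: cycle detected

Cycle: yes


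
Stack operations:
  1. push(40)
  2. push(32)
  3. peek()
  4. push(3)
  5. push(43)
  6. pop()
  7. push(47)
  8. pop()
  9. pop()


push(40) -> [40]
push(32) -> [40, 32]
peek()->32
push(3) -> [40, 32, 3]
push(43) -> [40, 32, 3, 43]
pop()->43, [40, 32, 3]
push(47) -> [40, 32, 3, 47]
pop()->47, [40, 32, 3]
pop()->3, [40, 32]

Final stack: [40, 32]


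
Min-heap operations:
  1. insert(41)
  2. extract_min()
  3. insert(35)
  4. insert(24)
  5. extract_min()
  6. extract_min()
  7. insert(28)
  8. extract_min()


insert(41) -> [41]
extract_min()->41, []
insert(35) -> [35]
insert(24) -> [24, 35]
extract_min()->24, [35]
extract_min()->35, []
insert(28) -> [28]
extract_min()->28, []

Final heap: []


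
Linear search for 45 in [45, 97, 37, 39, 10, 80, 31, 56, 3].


i=0: 45==45 found!

Found at 0, 1 comps


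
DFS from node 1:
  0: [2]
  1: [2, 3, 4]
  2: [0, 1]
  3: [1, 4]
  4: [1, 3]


Visit 1, push [4, 3, 2]
Visit 2, push [0]
Visit 0, push []
Visit 3, push [4]
Visit 4, push []

DFS order: [1, 2, 0, 3, 4]


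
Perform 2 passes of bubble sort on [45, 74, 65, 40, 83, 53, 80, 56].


Initial: [45, 74, 65, 40, 83, 53, 80, 56]
Pass 1: [45, 65, 40, 74, 53, 80, 56, 83] (5 swaps)
Pass 2: [45, 40, 65, 53, 74, 56, 80, 83] (3 swaps)

After 2 passes: [45, 40, 65, 53, 74, 56, 80, 83]


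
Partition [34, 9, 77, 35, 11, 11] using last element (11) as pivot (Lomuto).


Pivot: 11
  9 <= 11: swap -> [9, 34, 77, 35, 11, 11]
  11 <= 11: swap -> [9, 11, 77, 35, 34, 11]
Place pivot at 2: [9, 11, 11, 35, 34, 77]

Partitioned: [9, 11, 11, 35, 34, 77]


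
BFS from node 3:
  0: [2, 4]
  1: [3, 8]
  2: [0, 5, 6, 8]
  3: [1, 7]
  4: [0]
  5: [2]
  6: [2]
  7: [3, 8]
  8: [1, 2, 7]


Visit 3, enqueue [1, 7]
Visit 1, enqueue [8]
Visit 7, enqueue []
Visit 8, enqueue [2]
Visit 2, enqueue [0, 5, 6]
Visit 0, enqueue [4]
Visit 5, enqueue []
Visit 6, enqueue []
Visit 4, enqueue []

BFS order: [3, 1, 7, 8, 2, 0, 5, 6, 4]


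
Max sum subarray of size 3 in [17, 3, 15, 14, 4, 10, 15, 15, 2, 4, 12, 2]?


[0:3]: 35
[1:4]: 32
[2:5]: 33
[3:6]: 28
[4:7]: 29
[5:8]: 40
[6:9]: 32
[7:10]: 21
[8:11]: 18
[9:12]: 18

Max: 40 at [5:8]


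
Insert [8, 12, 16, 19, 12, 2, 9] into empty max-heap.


Insert 8: [8]
Insert 12: [12, 8]
Insert 16: [16, 8, 12]
Insert 19: [19, 16, 12, 8]
Insert 12: [19, 16, 12, 8, 12]
Insert 2: [19, 16, 12, 8, 12, 2]
Insert 9: [19, 16, 12, 8, 12, 2, 9]

Final heap: [19, 16, 12, 8, 12, 2, 9]


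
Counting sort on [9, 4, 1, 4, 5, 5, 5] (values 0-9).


Input: [9, 4, 1, 4, 5, 5, 5]
Counts: [0, 1, 0, 0, 2, 3, 0, 0, 0, 1]

Sorted: [1, 4, 4, 5, 5, 5, 9]


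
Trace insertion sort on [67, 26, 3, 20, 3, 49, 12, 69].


Initial: [67, 26, 3, 20, 3, 49, 12, 69]
Insert 26: [26, 67, 3, 20, 3, 49, 12, 69]
Insert 3: [3, 26, 67, 20, 3, 49, 12, 69]
Insert 20: [3, 20, 26, 67, 3, 49, 12, 69]
Insert 3: [3, 3, 20, 26, 67, 49, 12, 69]
Insert 49: [3, 3, 20, 26, 49, 67, 12, 69]
Insert 12: [3, 3, 12, 20, 26, 49, 67, 69]
Insert 69: [3, 3, 12, 20, 26, 49, 67, 69]

Sorted: [3, 3, 12, 20, 26, 49, 67, 69]


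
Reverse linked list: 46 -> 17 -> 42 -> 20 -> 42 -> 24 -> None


Step 1: curr=46, set curr.next=prev(None) | reversed so far: 46
Step 2: curr=17, set curr.next=prev(46) | reversed so far: 17 -> 46
Step 3: curr=42, set curr.next=prev(17) | reversed so far: 42 -> 17 -> 46
Step 4: curr=20, set curr.next=prev(42) | reversed so far: 20 -> 42 -> 17 -> 46
Step 5: curr=42, set curr.next=prev(20) | reversed so far: 42 -> 20 -> 42 -> 17 -> 46
Step 6: curr=24, set curr.next=prev(42) | reversed so far: 24 -> 42 -> 20 -> 42 -> 17 -> 46

24 -> 42 -> 20 -> 42 -> 17 -> 46 -> None


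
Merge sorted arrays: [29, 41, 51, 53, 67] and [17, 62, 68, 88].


Take 17 from B
Take 29 from A
Take 41 from A
Take 51 from A
Take 53 from A
Take 62 from B
Take 67 from A

Merged: [17, 29, 41, 51, 53, 62, 67, 68, 88]


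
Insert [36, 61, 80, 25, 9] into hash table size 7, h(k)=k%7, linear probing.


Insert 36: h=1 -> slot 1
Insert 61: h=5 -> slot 5
Insert 80: h=3 -> slot 3
Insert 25: h=4 -> slot 4
Insert 9: h=2 -> slot 2

Table: [None, 36, 9, 80, 25, 61, None]


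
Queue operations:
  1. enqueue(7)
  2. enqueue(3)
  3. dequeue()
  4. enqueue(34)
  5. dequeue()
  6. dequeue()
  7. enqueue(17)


enqueue(7) -> [7]
enqueue(3) -> [7, 3]
dequeue()->7, [3]
enqueue(34) -> [3, 34]
dequeue()->3, [34]
dequeue()->34, []
enqueue(17) -> [17]

Final queue: [17]


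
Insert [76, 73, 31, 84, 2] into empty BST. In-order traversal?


Insert 76: root
Insert 73: L from 76
Insert 31: L from 76 -> L from 73
Insert 84: R from 76
Insert 2: L from 76 -> L from 73 -> L from 31

In-order: [2, 31, 73, 76, 84]


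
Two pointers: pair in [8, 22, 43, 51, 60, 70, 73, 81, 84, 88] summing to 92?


lo=0(8)+hi=9(88)=96
lo=0(8)+hi=8(84)=92

Yes: 8+84=92


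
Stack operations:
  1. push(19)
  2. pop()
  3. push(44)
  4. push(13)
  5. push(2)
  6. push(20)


push(19) -> [19]
pop()->19, []
push(44) -> [44]
push(13) -> [44, 13]
push(2) -> [44, 13, 2]
push(20) -> [44, 13, 2, 20]

Final stack: [44, 13, 2, 20]


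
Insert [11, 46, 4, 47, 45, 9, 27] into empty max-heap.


Insert 11: [11]
Insert 46: [46, 11]
Insert 4: [46, 11, 4]
Insert 47: [47, 46, 4, 11]
Insert 45: [47, 46, 4, 11, 45]
Insert 9: [47, 46, 9, 11, 45, 4]
Insert 27: [47, 46, 27, 11, 45, 4, 9]

Final heap: [47, 46, 27, 11, 45, 4, 9]


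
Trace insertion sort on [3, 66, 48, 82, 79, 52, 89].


Initial: [3, 66, 48, 82, 79, 52, 89]
Insert 66: [3, 66, 48, 82, 79, 52, 89]
Insert 48: [3, 48, 66, 82, 79, 52, 89]
Insert 82: [3, 48, 66, 82, 79, 52, 89]
Insert 79: [3, 48, 66, 79, 82, 52, 89]
Insert 52: [3, 48, 52, 66, 79, 82, 89]
Insert 89: [3, 48, 52, 66, 79, 82, 89]

Sorted: [3, 48, 52, 66, 79, 82, 89]


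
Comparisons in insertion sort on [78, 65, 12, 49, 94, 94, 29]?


Algorithm: insertion sort
Input: [78, 65, 12, 49, 94, 94, 29]
Sorted: [12, 29, 49, 65, 78, 94, 94]

14


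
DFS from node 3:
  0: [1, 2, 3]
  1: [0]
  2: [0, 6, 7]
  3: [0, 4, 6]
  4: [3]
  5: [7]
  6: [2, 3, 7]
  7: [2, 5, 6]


Visit 3, push [6, 4, 0]
Visit 0, push [2, 1]
Visit 1, push []
Visit 2, push [7, 6]
Visit 6, push [7]
Visit 7, push [5]
Visit 5, push []
Visit 4, push []

DFS order: [3, 0, 1, 2, 6, 7, 5, 4]


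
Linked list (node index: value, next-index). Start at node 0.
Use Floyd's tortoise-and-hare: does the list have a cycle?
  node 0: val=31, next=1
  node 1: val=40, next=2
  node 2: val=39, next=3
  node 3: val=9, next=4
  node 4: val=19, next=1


Floyd's tortoise (slow, +1) and hare (fast, +2):
  init: slow=0, fast=0
  step 1: slow=1, fast=2
  step 2: slow=2, fast=4
  step 3: slow=3, fast=2
  step 4: slow=4, fast=4
  slow == fast at node 4: cycle detected

Cycle: yes


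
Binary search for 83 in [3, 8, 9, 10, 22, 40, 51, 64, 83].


Step 1: lo=0, hi=8, mid=4, val=22
Step 2: lo=5, hi=8, mid=6, val=51
Step 3: lo=7, hi=8, mid=7, val=64
Step 4: lo=8, hi=8, mid=8, val=83

Found at index 8


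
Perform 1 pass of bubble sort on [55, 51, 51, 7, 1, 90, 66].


Initial: [55, 51, 51, 7, 1, 90, 66]
Pass 1: [51, 51, 7, 1, 55, 66, 90] (5 swaps)

After 1 pass: [51, 51, 7, 1, 55, 66, 90]


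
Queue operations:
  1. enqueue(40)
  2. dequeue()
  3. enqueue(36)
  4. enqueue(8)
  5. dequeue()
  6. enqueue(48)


enqueue(40) -> [40]
dequeue()->40, []
enqueue(36) -> [36]
enqueue(8) -> [36, 8]
dequeue()->36, [8]
enqueue(48) -> [8, 48]

Final queue: [8, 48]


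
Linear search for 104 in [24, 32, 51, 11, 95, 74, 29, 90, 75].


i=0: 24!=104
i=1: 32!=104
i=2: 51!=104
i=3: 11!=104
i=4: 95!=104
i=5: 74!=104
i=6: 29!=104
i=7: 90!=104
i=8: 75!=104

Not found, 9 comps


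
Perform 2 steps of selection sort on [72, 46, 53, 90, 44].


Initial: [72, 46, 53, 90, 44]
Step 1: min=44 at 4
  Swap: [44, 46, 53, 90, 72]
Step 2: min=46 at 1
  Swap: [44, 46, 53, 90, 72]

After 2 steps: [44, 46, 53, 90, 72]


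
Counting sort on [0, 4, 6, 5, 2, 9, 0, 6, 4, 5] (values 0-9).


Input: [0, 4, 6, 5, 2, 9, 0, 6, 4, 5]
Counts: [2, 0, 1, 0, 2, 2, 2, 0, 0, 1]

Sorted: [0, 0, 2, 4, 4, 5, 5, 6, 6, 9]


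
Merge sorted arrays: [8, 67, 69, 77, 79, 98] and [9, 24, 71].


Take 8 from A
Take 9 from B
Take 24 from B
Take 67 from A
Take 69 from A
Take 71 from B

Merged: [8, 9, 24, 67, 69, 71, 77, 79, 98]


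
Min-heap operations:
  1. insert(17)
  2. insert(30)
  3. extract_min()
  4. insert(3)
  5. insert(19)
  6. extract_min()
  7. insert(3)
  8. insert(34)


insert(17) -> [17]
insert(30) -> [17, 30]
extract_min()->17, [30]
insert(3) -> [3, 30]
insert(19) -> [3, 30, 19]
extract_min()->3, [19, 30]
insert(3) -> [3, 30, 19]
insert(34) -> [3, 30, 19, 34]

Final heap: [3, 30, 19, 34]


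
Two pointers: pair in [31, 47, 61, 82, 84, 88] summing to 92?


lo=0(31)+hi=5(88)=119
lo=0(31)+hi=4(84)=115
lo=0(31)+hi=3(82)=113
lo=0(31)+hi=2(61)=92

Yes: 31+61=92


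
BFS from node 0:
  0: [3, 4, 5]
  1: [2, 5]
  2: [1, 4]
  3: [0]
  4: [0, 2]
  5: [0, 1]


Visit 0, enqueue [3, 4, 5]
Visit 3, enqueue []
Visit 4, enqueue [2]
Visit 5, enqueue [1]
Visit 2, enqueue []
Visit 1, enqueue []

BFS order: [0, 3, 4, 5, 2, 1]


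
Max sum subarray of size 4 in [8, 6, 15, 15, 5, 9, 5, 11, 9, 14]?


[0:4]: 44
[1:5]: 41
[2:6]: 44
[3:7]: 34
[4:8]: 30
[5:9]: 34
[6:10]: 39

Max: 44 at [0:4]


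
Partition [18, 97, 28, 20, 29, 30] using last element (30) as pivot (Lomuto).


Pivot: 30
  18 <= 30: advance i (no swap)
  28 <= 30: swap -> [18, 28, 97, 20, 29, 30]
  20 <= 30: swap -> [18, 28, 20, 97, 29, 30]
  29 <= 30: swap -> [18, 28, 20, 29, 97, 30]
Place pivot at 4: [18, 28, 20, 29, 30, 97]

Partitioned: [18, 28, 20, 29, 30, 97]


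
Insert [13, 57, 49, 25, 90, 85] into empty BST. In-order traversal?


Insert 13: root
Insert 57: R from 13
Insert 49: R from 13 -> L from 57
Insert 25: R from 13 -> L from 57 -> L from 49
Insert 90: R from 13 -> R from 57
Insert 85: R from 13 -> R from 57 -> L from 90

In-order: [13, 25, 49, 57, 85, 90]


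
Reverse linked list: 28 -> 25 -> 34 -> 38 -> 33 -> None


Step 1: curr=28, set curr.next=prev(None) | reversed so far: 28
Step 2: curr=25, set curr.next=prev(28) | reversed so far: 25 -> 28
Step 3: curr=34, set curr.next=prev(25) | reversed so far: 34 -> 25 -> 28
Step 4: curr=38, set curr.next=prev(34) | reversed so far: 38 -> 34 -> 25 -> 28
Step 5: curr=33, set curr.next=prev(38) | reversed so far: 33 -> 38 -> 34 -> 25 -> 28

33 -> 38 -> 34 -> 25 -> 28 -> None


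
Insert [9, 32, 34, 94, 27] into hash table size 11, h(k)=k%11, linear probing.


Insert 9: h=9 -> slot 9
Insert 32: h=10 -> slot 10
Insert 34: h=1 -> slot 1
Insert 94: h=6 -> slot 6
Insert 27: h=5 -> slot 5

Table: [None, 34, None, None, None, 27, 94, None, None, 9, 32]


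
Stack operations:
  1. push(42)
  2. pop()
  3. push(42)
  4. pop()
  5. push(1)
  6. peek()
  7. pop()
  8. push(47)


push(42) -> [42]
pop()->42, []
push(42) -> [42]
pop()->42, []
push(1) -> [1]
peek()->1
pop()->1, []
push(47) -> [47]

Final stack: [47]
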